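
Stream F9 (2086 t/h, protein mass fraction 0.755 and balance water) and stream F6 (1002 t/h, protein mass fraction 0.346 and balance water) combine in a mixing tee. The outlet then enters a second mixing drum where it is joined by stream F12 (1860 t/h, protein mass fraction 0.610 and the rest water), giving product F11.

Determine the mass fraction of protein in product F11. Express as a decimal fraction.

Overall, product flow = 4948 t/h.
protein in = 2086×0.755 + 1002×0.346 + 1860×0.610 = 3056.2 t/h.
protein fraction in F11 = 0.618.

0.618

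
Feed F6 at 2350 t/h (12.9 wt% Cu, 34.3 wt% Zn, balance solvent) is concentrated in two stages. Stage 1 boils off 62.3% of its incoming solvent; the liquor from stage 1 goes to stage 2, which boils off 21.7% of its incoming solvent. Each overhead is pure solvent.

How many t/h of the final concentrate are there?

solvent in feed = 2350×0.528 = 1240.8 t/h.
After stage 1: solvent left = (1−0.623)×1240.8 = 467.78; stream total = 1577 t/h.
After stage 2: solvent left = (1−0.217)×467.78 = 366.27; final concentrate = 1475.5 t/h.

1475 t/h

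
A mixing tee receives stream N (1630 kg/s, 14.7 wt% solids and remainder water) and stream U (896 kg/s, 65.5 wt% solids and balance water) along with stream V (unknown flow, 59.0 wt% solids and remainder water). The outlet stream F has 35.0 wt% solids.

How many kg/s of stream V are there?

240 kg/s

Let V be the unknown flow. Total out = 2526 + V.
solids balance: 826.49 + 0.590·V = 0.350·(2526 + V)
(0.590 − 0.350)·V = 0.350×2526 − 826.49 = 57.61
V = 57.61 / 0.240 = 240.04 kg/s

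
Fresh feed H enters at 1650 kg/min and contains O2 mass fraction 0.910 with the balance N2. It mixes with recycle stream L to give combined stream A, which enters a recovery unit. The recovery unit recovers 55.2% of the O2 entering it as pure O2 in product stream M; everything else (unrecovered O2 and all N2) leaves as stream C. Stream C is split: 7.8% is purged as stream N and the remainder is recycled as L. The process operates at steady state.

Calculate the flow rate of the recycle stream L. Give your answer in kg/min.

N2 enters only via H and leaves only via the purge: 1650×0.090 = 0.078×(N2 in C), and the recovery unit passes all N2, so N2 in A = N2 in C = 1903.8 kg/min.
O2 in A: m_A = 1650×0.910 + (1−0.078)·(1−0.552)·m_A, so m_A = 1501.5/0.5869 = 2558.2 kg/min.
C = (1−0.552)×2558.2 + 1903.8 = 3049.9 kg/min.
Recycle L = (1−0.078)×3049.9 = 2812 kg/min.

2812 kg/min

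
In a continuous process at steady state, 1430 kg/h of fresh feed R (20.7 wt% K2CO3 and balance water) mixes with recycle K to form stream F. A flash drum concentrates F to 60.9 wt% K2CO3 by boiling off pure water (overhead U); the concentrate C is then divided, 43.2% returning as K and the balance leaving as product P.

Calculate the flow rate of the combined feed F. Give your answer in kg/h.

1800 kg/h

Overall K2CO3 balance (none leaves overhead): K2CO3 in fresh feed = K2CO3 in product, i.e. 1430×0.207 = (1−0.432)·C·0.609.
C = 296.01/(0.609×0.568) = 855.74 kg/h.
Recycle K = 0.432×855.74 = 369.68 kg/h.
Combined feed F = 1430 + 369.68 = 1799.7 kg/h.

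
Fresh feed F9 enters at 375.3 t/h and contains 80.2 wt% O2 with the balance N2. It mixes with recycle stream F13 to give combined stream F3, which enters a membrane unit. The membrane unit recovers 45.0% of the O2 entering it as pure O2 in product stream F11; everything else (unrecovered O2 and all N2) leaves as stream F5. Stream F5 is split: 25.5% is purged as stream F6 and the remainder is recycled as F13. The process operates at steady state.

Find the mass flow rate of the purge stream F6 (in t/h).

145.8 t/h

N2 enters only via F9 and leaves only via the purge: 375.3×0.198 = 0.255×(N2 in F5), and the membrane unit passes all N2, so N2 in F3 = N2 in F5 = 291.41 t/h.
O2 in F3: m_A = 375.3×0.802 + (1−0.255)·(1−0.450)·m_A, so m_A = 300.99/0.5902 = 509.94 t/h.
F5 = (1−0.450)×509.94 + 291.41 = 571.88 t/h.
Purge F6 = 0.255×571.88 = 145.83 t/h.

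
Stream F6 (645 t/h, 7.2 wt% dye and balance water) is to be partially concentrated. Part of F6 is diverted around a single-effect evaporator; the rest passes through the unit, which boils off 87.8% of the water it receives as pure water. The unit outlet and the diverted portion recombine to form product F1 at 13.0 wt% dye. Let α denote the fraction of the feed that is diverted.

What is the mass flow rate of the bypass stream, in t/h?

All 645×0.072 = 46.44 t/h of dye reaches F1, so F1 = 46.44/0.130 = 357.23 t/h and vapour = 287.77 t/h.
The evaporator receives (1−α)·645 of feed at 0.928 water and removes 0.878 of that water:
0.878×0.928×(1−α)×645 = 287.77
(1−α) = 287.77/525.54 = 0.5476;  α = 0.4524.
Bypass flow = 0.4524×645 = 291.82 t/h.

291.8 t/h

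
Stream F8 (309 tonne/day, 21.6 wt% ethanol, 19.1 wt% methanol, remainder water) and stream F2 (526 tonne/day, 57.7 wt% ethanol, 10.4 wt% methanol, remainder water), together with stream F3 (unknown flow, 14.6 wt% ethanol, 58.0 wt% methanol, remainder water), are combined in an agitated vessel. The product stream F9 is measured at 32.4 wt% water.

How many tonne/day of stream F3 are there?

Let F3 be the unknown flow. Total out = 835 + F3.
water balance: 351.03 + 0.274·F3 = 0.324·(835 + F3)
(0.274 − 0.324)·F3 = 0.324×835 − 351.03 = -80.491
F3 = -80.491 / -0.050 = 1609.8 tonne/day

1610 tonne/day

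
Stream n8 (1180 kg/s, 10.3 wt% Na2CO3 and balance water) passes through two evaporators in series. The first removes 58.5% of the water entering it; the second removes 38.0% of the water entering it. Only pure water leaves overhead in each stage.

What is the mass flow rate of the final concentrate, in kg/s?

393.9 kg/s

water in feed = 1180×0.897 = 1058.5 kg/s.
After stage 1: water left = (1−0.585)×1058.5 = 439.26; stream total = 560.8 kg/s.
After stage 2: water left = (1−0.380)×439.26 = 272.34; final concentrate = 393.88 kg/s.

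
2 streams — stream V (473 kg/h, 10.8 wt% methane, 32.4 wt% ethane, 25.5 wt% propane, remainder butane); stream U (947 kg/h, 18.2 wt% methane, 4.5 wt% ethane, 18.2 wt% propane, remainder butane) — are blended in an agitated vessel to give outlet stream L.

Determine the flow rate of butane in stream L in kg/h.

707.7 kg/h

butane out = butane in = 473×0.313 + 947×0.591 = 707.73 kg/h.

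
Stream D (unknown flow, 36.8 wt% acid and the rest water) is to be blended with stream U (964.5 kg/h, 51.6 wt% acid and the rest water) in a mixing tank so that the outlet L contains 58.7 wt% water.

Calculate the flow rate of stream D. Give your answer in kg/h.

Let D be the unknown flow. Total out = 964.5 + D.
water balance: 466.82 + 0.632·D = 0.587·(964.5 + D)
(0.632 − 0.587)·D = 0.587×964.5 − 466.82 = 99.343
D = 99.343 / 0.045 = 2207.6 kg/h

2208 kg/h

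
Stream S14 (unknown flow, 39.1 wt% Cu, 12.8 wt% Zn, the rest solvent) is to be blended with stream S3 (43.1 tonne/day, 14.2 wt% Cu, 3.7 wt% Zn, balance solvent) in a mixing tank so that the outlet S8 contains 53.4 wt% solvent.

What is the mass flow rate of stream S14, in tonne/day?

Let S14 be the unknown flow. Total out = 43.1 + S14.
solvent balance: 35.385 + 0.481·S14 = 0.534·(43.1 + S14)
(0.481 − 0.534)·S14 = 0.534×43.1 − 35.385 = -12.37
S14 = -12.37 / -0.053 = 233.39 tonne/day

233.4 tonne/day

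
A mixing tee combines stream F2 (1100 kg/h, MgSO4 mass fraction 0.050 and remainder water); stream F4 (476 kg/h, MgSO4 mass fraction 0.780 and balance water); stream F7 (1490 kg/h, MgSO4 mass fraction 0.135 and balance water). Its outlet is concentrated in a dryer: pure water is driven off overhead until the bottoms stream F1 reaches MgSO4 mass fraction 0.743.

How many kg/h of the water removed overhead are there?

MgSO4 entering = 1100×0.050 + 476×0.780 + 1490×0.135 = 627.43 kg/h.
All MgSO4 reports to F1, so F1 = 627.43/0.743 = 844.45 kg/h.
Total feed = 3066 kg/h; overhead = 3066 − 844.45 = 2221.5 kg/h.

2222 kg/h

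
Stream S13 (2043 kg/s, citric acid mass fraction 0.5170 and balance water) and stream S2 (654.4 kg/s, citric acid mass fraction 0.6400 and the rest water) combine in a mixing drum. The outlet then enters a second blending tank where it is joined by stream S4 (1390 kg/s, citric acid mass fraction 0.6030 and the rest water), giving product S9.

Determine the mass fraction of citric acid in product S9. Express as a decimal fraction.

0.5659

Overall, product flow = 4087.4 kg/s.
citric acid in = 2043×0.517 + 654.4×0.640 + 1390×0.603 = 2313.2 kg/s.
citric acid fraction in S9 = 0.5659.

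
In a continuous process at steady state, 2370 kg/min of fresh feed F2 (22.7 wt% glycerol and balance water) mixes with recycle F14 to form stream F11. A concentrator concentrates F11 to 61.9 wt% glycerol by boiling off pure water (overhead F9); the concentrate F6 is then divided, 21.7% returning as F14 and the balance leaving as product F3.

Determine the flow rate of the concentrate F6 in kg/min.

Overall glycerol balance (none leaves overhead): glycerol in fresh feed = glycerol in product, i.e. 2370×0.227 = (1−0.217)·F6·0.619.
F6 = 537.99/(0.619×0.783) = 1110 kg/min.

1110 kg/min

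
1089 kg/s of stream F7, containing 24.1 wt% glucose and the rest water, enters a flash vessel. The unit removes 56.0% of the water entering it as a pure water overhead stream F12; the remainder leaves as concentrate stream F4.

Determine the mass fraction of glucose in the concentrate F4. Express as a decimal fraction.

0.4192

glucose is not removed: 1089×0.241 = 262.45 kg/s of glucose enters F4.
water entering = 1089×0.759 = 826.55 kg/s; overhead removed = 0.560×826.55 = 462.87 kg/s.
Concentrate = 1089 − 462.87 = 626.13 kg/s.
Mass fraction = 262.45/626.13 = 0.4192.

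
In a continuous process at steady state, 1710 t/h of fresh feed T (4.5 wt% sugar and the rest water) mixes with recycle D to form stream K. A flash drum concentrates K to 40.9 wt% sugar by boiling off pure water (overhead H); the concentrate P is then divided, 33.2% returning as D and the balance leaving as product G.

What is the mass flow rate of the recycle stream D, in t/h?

93.51 t/h

Overall sugar balance (none leaves overhead): sugar in fresh feed = sugar in product, i.e. 1710×0.045 = (1−0.332)·P·0.409.
P = 76.95/(0.409×0.668) = 281.65 t/h.
Recycle D = 0.332×281.65 = 93.508 t/h.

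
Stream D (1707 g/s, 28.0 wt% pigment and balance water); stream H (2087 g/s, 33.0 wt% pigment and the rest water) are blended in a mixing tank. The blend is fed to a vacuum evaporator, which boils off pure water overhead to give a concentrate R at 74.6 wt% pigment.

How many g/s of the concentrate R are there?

1564 g/s

pigment entering = 1707×0.280 + 2087×0.330 = 1166.7 g/s.
All pigment reports to R, so R = 1166.7/0.746 = 1563.9 g/s.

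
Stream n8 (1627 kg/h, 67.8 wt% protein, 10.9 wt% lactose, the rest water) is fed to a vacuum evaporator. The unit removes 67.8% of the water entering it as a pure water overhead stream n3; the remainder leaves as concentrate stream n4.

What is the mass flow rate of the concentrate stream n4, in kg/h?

1392 kg/h

water entering = 1627×0.213 = 346.55 kg/h; overhead removed = 0.678×346.55 = 234.96 kg/h.
Concentrate = 1627 − 234.96 = 1392 kg/h.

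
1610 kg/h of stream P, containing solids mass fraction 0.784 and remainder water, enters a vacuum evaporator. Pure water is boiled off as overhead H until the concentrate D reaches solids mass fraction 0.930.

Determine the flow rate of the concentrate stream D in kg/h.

solids is conserved: 1610×0.784 = 1262.2 kg/h all reports to the concentrate.
Concentrate = 1262.2/(target fraction) = 1357.2 kg/h.

1357 kg/h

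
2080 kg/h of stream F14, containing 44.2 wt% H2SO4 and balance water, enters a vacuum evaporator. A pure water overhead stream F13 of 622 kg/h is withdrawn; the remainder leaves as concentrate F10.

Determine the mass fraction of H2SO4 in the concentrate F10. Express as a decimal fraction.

0.6306

H2SO4 is not removed: 2080×0.442 = 919.36 kg/h of H2SO4 enters F10.
Concentrate = 2080 − 622 = 1458 kg/h.
Mass fraction = 919.36/1458 = 0.6306.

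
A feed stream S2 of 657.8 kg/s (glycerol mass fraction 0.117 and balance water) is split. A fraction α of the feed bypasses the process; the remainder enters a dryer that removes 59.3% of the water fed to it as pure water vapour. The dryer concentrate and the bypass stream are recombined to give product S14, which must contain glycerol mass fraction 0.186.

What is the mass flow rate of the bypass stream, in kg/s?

191.8 kg/s

All 657.8×0.117 = 76.963 kg/s of glycerol reaches S14, so S14 = 76.963/0.186 = 413.78 kg/s and vapour = 244.02 kg/s.
The evaporator receives (1−α)·657.8 of feed at 0.883 water and removes 0.593 of that water:
0.593×0.883×(1−α)×657.8 = 244.02
(1−α) = 244.02/344.44 = 0.7085;  α = 0.2915.
Bypass flow = 0.2915×657.8 = 191.77 kg/s.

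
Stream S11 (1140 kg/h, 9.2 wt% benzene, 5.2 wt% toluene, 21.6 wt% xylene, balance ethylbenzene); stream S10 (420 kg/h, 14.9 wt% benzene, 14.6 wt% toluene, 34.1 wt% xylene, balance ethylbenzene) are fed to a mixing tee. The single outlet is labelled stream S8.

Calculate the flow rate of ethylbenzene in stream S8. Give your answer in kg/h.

882.5 kg/h

ethylbenzene out = ethylbenzene in = 1140×0.640 + 420×0.364 = 882.48 kg/h.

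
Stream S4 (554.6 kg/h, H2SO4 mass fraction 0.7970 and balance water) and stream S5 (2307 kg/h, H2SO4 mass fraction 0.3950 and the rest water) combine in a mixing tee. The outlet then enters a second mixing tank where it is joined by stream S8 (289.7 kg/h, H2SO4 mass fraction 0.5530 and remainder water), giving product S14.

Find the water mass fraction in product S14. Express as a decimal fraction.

0.5197

Overall, product flow = 3151.3 kg/h.
water in = 554.6×0.203 + 2307×0.605 + 289.7×0.447 = 1637.8 kg/h.
water fraction in S14 = 0.5197.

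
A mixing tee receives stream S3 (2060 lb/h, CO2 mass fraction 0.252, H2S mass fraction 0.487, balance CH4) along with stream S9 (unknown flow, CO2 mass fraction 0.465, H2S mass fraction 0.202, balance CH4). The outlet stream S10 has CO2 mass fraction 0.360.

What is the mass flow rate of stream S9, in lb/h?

Let S9 be the unknown flow. Total out = 2060 + S9.
CO2 balance: 519.12 + 0.465·S9 = 0.360·(2060 + S9)
(0.465 − 0.360)·S9 = 0.360×2060 − 519.12 = 222.48
S9 = 222.48 / 0.105 = 2118.9 lb/h

2119 lb/h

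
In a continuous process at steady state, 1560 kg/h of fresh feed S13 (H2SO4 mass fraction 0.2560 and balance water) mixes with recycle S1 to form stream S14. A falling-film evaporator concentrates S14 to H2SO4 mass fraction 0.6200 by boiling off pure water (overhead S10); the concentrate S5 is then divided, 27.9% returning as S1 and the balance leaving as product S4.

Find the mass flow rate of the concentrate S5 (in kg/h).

893.4 kg/h

Overall H2SO4 balance (none leaves overhead): H2SO4 in fresh feed = H2SO4 in product, i.e. 1560×0.256 = (1−0.279)·S5·0.620.
S5 = 399.36/(0.620×0.721) = 893.38 kg/h.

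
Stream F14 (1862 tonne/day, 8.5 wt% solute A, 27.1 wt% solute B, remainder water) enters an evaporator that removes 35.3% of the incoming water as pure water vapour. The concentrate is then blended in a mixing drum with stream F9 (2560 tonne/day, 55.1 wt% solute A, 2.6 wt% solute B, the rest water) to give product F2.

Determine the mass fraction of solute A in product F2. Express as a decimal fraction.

0.392

Vapour removed = 0.353×0.644×1862 = 423.29 tonne/day; concentrate = 1438.7 tonne/day.
solute A reaching the mixer = 158.27 (from concentrate) + 2560×0.551 = 1568.8 tonne/day.
Product flow = 1438.7 + 2560 = 3998.7 tonne/day; solute A fraction = 0.392.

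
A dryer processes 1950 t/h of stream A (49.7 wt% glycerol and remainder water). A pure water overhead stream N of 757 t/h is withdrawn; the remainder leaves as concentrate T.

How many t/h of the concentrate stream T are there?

1193 t/h

Concentrate = 1950 − 757 = 1193 t/h.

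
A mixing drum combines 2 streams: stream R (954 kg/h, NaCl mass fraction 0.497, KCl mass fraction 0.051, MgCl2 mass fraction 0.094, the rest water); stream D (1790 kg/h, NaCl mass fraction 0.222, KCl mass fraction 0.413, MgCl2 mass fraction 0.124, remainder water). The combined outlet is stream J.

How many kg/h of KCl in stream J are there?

787.9 kg/h

KCl out = KCl in = 954×0.051 + 1790×0.413 = 787.92 kg/h.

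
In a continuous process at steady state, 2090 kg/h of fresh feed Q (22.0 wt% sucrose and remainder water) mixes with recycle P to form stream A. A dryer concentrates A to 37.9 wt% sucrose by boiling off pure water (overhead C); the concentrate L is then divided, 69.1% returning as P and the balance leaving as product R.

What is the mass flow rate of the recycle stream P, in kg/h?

Overall sucrose balance (none leaves overhead): sucrose in fresh feed = sucrose in product, i.e. 2090×0.220 = (1−0.691)·L·0.379.
L = 459.8/(0.379×0.309) = 3926.2 kg/h.
Recycle P = 0.691×3926.2 = 2713 kg/h.

2713 kg/h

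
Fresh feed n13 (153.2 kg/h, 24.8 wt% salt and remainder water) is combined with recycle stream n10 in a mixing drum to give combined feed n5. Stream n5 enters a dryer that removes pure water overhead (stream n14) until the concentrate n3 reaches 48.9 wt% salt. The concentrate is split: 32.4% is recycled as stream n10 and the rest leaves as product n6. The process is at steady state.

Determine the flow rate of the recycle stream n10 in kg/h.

37.24 kg/h

Overall salt balance (none leaves overhead): salt in fresh feed = salt in product, i.e. 153.2×0.248 = (1−0.324)·n3·0.489.
n3 = 37.994/(0.489×0.676) = 114.94 kg/h.
Recycle n10 = 0.324×114.94 = 37.239 kg/h.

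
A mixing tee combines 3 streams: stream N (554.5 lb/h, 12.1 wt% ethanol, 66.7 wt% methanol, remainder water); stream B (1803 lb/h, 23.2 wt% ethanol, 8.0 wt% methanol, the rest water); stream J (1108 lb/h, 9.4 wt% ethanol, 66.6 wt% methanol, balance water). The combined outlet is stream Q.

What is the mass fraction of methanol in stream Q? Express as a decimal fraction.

Total flow out = 554.5 + 1803 + 1108 = 3465.5 lb/h.
methanol in = 554.5×0.667 + 1803×0.080 + 1108×0.666 = 1252 lb/h.
methanol mass fraction in Q = 1252/3465.5 = 0.361.

0.361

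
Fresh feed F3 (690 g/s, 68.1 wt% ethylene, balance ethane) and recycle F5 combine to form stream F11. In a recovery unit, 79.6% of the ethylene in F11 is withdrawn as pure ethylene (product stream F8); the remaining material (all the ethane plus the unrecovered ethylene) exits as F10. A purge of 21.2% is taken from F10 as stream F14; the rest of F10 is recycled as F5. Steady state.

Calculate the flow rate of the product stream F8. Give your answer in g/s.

ethylene in F11: m_A = 690×0.681 + (1−0.212)·(1−0.796)·m_A, so m_A = 469.89/0.8392 = 559.89 g/s.
Product F8 = 0.796×559.89 = 445.68 g/s.

445.7 g/s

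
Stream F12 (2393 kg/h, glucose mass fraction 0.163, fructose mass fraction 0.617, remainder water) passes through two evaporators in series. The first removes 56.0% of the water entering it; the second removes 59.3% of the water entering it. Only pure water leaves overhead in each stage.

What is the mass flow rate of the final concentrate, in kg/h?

water in feed = 2393×0.220 = 526.46 kg/h.
After stage 1: water left = (1−0.560)×526.46 = 231.64; stream total = 2098.2 kg/h.
After stage 2: water left = (1−0.593)×231.64 = 94.278; final concentrate = 1960.8 kg/h.

1961 kg/h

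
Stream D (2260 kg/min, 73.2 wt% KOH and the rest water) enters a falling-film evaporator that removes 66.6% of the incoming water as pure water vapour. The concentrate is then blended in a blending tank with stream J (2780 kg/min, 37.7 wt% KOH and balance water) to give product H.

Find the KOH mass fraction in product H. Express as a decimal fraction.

0.583

Vapour removed = 0.666×0.268×2260 = 403.38 kg/min; concentrate = 1856.6 kg/min.
KOH reaching the mixer = 1654.3 (from concentrate) + 2780×0.377 = 2702.4 kg/min.
Product flow = 1856.6 + 2780 = 4636.6 kg/min; KOH fraction = 0.583.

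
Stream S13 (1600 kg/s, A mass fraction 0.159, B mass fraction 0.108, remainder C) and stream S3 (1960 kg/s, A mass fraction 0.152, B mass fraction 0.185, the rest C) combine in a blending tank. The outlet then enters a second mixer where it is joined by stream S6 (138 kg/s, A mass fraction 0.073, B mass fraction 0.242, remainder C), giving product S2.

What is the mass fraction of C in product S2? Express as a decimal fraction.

0.694

Overall, product flow = 3698 kg/s.
C in = 1600×0.733 + 1960×0.663 + 138×0.685 = 2566.8 kg/s.
C fraction in S2 = 0.694.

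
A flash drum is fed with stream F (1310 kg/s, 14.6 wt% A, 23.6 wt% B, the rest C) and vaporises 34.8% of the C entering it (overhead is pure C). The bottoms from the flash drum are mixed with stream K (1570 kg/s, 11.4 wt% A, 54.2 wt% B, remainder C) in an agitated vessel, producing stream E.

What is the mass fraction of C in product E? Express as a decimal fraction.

0.411

Vapour removed = 0.348×0.618×1310 = 281.73 kg/s; concentrate = 1028.3 kg/s.
C reaching the mixer = 527.85 (from concentrate) + 1570×0.344 = 1067.9 kg/s.
Product flow = 1028.3 + 1570 = 2598.3 kg/s; C fraction = 0.411.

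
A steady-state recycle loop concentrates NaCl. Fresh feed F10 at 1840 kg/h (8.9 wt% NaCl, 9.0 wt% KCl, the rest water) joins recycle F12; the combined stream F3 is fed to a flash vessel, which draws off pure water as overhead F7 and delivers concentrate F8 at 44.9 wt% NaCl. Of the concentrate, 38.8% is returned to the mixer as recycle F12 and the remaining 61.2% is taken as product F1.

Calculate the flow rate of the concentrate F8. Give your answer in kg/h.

Overall NaCl balance (none leaves overhead): NaCl in fresh feed = NaCl in product, i.e. 1840×0.089 = (1−0.388)·F8·0.449.
F8 = 163.76/(0.449×0.612) = 595.95 kg/h.

596 kg/h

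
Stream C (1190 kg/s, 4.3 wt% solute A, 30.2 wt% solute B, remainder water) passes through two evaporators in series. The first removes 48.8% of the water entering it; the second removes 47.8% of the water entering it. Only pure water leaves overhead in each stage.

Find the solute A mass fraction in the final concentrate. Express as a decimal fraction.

water in feed = 1190×0.655 = 779.45 kg/s.
After stage 1: water left = (1−0.488)×779.45 = 399.08; stream total = 809.63 kg/s.
After stage 2: water left = (1−0.478)×399.08 = 208.32; final concentrate = 618.87 kg/s.
solute A fraction = 51.17/618.87 = 0.0827.

0.0827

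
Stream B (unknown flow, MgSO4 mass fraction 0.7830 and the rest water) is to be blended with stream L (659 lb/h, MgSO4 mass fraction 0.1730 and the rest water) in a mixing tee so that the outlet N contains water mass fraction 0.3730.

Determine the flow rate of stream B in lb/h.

1918 lb/h

Let B be the unknown flow. Total out = 659 + B.
water balance: 544.99 + 0.217·B = 0.373·(659 + B)
(0.217 − 0.373)·B = 0.373×659 − 544.99 = -299.19
B = -299.19 / -0.156 = 1917.9 lb/h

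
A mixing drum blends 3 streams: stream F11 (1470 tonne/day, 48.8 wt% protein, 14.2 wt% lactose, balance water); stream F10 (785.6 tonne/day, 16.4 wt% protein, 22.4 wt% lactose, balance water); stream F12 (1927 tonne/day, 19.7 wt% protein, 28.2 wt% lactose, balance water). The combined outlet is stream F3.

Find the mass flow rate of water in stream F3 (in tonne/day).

2029 tonne/day

water out = water in = 1470×0.370 + 785.6×0.612 + 1927×0.521 = 2028.7 tonne/day.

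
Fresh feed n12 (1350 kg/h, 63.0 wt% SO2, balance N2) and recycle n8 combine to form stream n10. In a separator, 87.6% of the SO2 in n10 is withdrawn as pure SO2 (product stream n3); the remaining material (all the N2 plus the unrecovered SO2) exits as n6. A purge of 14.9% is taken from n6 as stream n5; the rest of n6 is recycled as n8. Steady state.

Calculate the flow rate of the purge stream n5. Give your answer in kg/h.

517.1 kg/h

N2 enters only via n12 and leaves only via the purge: 1350×0.370 = 0.149×(N2 in n6), and the separator passes all N2, so N2 in n10 = N2 in n6 = 3352.3 kg/h.
SO2 in n10: m_A = 1350×0.630 + (1−0.149)·(1−0.876)·m_A, so m_A = 850.5/0.8945 = 950.84 kg/h.
n6 = (1−0.876)×950.84 + 3352.3 = 3470.3 kg/h.
Purge n5 = 0.149×3470.3 = 517.07 kg/h.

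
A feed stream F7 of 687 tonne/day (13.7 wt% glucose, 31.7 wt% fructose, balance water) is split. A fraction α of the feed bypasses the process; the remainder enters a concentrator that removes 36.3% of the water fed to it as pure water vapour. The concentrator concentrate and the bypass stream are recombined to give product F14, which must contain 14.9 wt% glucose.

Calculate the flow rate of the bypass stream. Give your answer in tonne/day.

407.8 tonne/day

All 687×0.137 = 94.119 tonne/day of glucose reaches F14, so F14 = 94.119/0.149 = 631.67 tonne/day and vapour = 55.329 tonne/day.
The evaporator receives (1−α)·687 of feed at 0.546 water and removes 0.363 of that water:
0.363×0.546×(1−α)×687 = 55.329
(1−α) = 55.329/136.16 = 0.4063;  α = 0.5937.
Bypass flow = 0.5937×687 = 407.84 tonne/day.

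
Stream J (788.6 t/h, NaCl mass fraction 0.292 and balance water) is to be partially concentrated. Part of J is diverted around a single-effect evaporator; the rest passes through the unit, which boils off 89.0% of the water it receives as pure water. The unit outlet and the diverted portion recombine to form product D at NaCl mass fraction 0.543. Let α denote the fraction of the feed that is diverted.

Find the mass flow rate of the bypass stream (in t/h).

210.1 t/h

All 788.6×0.292 = 230.27 t/h of NaCl reaches D, so D = 230.27/0.543 = 424.07 t/h and vapour = 364.53 t/h.
The evaporator receives (1−α)·788.6 of feed at 0.708 water and removes 0.890 of that water:
0.890×0.708×(1−α)×788.6 = 364.53
(1−α) = 364.53/496.91 = 0.7336;  α = 0.2664.
Bypass flow = 0.2664×788.6 = 210.09 t/h.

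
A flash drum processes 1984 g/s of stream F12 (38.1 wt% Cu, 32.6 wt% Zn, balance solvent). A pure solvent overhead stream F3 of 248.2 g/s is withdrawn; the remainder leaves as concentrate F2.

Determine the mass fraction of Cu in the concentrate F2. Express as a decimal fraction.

0.4355

Cu is not removed: 1984×0.381 = 755.9 g/s of Cu enters F2.
Concentrate = 1984 − 248.2 = 1735.8 g/s.
Mass fraction = 755.9/1735.8 = 0.4355.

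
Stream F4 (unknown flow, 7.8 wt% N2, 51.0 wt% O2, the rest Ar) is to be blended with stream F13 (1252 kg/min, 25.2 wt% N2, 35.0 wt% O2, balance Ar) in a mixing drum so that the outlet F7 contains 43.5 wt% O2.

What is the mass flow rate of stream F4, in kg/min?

1419 kg/min

Let F4 be the unknown flow. Total out = 1252 + F4.
O2 balance: 438.2 + 0.510·F4 = 0.435·(1252 + F4)
(0.510 − 0.435)·F4 = 0.435×1252 − 438.2 = 106.42
F4 = 106.42 / 0.075 = 1418.9 kg/min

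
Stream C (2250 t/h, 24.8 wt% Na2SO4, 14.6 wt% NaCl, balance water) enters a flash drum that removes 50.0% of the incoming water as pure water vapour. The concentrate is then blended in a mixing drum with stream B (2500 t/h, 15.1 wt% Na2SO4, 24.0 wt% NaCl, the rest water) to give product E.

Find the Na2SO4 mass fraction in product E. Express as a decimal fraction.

0.230

Vapour removed = 0.500×0.606×2250 = 681.75 t/h; concentrate = 1568.2 t/h.
Na2SO4 reaching the mixer = 558 (from concentrate) + 2500×0.151 = 935.5 t/h.
Product flow = 1568.2 + 2500 = 4068.2 t/h; Na2SO4 fraction = 0.230.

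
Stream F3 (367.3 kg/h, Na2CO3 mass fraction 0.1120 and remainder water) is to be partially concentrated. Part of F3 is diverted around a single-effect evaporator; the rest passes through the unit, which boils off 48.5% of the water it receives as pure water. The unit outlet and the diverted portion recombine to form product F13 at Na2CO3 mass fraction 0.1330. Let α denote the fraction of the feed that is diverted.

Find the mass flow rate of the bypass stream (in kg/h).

232.6 kg/h

All 367.3×0.112 = 41.138 kg/h of Na2CO3 reaches F13, so F13 = 41.138/0.133 = 309.31 kg/h and vapour = 57.995 kg/h.
The evaporator receives (1−α)·367.3 of feed at 0.888 water and removes 0.485 of that water:
0.485×0.888×(1−α)×367.3 = 57.995
(1−α) = 57.995/158.19 = 0.3666;  α = 0.6334.
Bypass flow = 0.6334×367.3 = 232.64 kg/h.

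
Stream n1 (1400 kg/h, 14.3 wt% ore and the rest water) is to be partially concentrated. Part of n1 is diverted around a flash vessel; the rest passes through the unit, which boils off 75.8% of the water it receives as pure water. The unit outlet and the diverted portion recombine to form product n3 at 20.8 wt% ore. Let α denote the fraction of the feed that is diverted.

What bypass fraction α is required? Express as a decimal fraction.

0.519

All 1400×0.143 = 200.2 kg/h of ore reaches n3, so n3 = 200.2/0.208 = 962.5 kg/h and vapour = 437.5 kg/h.
The evaporator receives (1−α)·1400 of feed at 0.857 water and removes 0.758 of that water:
0.758×0.857×(1−α)×1400 = 437.5
(1−α) = 437.5/909.45 = 0.4811;  α = 0.5189.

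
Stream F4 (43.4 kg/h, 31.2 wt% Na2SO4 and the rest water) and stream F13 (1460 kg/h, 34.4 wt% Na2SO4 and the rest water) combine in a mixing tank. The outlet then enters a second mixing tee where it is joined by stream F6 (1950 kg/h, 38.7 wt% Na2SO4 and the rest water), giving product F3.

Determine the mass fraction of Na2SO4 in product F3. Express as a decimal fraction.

0.368

Overall, product flow = 3453.4 kg/h.
Na2SO4 in = 43.4×0.312 + 1460×0.344 + 1950×0.387 = 1270.4 kg/h.
Na2SO4 fraction in F3 = 0.368.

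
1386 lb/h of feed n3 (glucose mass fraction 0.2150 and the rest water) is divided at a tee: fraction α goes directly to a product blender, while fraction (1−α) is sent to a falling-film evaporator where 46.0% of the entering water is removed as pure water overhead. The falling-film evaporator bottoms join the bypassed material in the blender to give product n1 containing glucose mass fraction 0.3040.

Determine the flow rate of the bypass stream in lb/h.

All 1386×0.215 = 297.99 lb/h of glucose reaches n1, so n1 = 297.99/0.304 = 980.23 lb/h and vapour = 405.77 lb/h.
The evaporator receives (1−α)·1386 of feed at 0.785 water and removes 0.460 of that water:
0.460×0.785×(1−α)×1386 = 405.77
(1−α) = 405.77/500.48 = 0.8108;  α = 0.1892.
Bypass flow = 0.1892×1386 = 262.3 lb/h.

262.3 lb/h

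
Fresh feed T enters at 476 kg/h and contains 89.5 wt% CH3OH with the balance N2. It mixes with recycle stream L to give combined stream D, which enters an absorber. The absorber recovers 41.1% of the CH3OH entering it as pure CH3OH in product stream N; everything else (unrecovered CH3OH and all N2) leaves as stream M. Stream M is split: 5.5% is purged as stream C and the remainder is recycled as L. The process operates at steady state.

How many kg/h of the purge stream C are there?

N2 enters only via T and leaves only via the purge: 476×0.105 = 0.055×(N2 in M), and the absorber passes all N2, so N2 in D = N2 in M = 908.73 kg/h.
CH3OH in D: m_A = 476×0.895 + (1−0.055)·(1−0.411)·m_A, so m_A = 426.02/0.4434 = 960.81 kg/h.
M = (1−0.411)×960.81 + 908.73 = 1474.6 kg/h.
Purge C = 0.055×1474.6 = 81.106 kg/h.

81.11 kg/h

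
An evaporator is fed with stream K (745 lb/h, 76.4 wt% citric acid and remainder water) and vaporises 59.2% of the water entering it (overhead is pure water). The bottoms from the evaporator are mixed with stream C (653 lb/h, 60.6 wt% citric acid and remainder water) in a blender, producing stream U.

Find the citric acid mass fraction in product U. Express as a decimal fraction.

0.746

Vapour removed = 0.592×0.236×745 = 104.09 lb/h; concentrate = 640.91 lb/h.
citric acid reaching the mixer = 569.18 (from concentrate) + 653×0.606 = 964.9 lb/h.
Product flow = 640.91 + 653 = 1293.9 lb/h; citric acid fraction = 0.746.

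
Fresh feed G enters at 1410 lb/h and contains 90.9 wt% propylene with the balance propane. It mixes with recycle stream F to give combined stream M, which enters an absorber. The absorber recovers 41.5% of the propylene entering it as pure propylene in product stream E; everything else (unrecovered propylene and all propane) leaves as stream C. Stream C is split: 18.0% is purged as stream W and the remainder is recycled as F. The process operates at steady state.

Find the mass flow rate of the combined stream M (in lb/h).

propane enters only via G and leaves only via the purge: 1410×0.091 = 0.180×(propane in C), and the absorber passes all propane, so propane in M = propane in C = 712.83 lb/h.
propylene in M: m_A = 1410×0.909 + (1−0.180)·(1−0.415)·m_A, so m_A = 1281.7/0.5203 = 2463.4 lb/h.
M = 2463.4 + 712.83 = 3176.2 lb/h.

3176 lb/h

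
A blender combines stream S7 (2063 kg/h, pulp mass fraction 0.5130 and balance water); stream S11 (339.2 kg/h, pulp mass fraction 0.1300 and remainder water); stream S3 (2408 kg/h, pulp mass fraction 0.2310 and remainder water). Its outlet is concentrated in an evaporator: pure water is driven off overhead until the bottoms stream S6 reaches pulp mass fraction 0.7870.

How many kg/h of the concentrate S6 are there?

2108 kg/h

pulp entering = 2063×0.513 + 339.2×0.130 + 2408×0.231 = 1658.7 kg/h.
All pulp reports to S6, so S6 = 1658.7/0.787 = 2107.6 kg/h.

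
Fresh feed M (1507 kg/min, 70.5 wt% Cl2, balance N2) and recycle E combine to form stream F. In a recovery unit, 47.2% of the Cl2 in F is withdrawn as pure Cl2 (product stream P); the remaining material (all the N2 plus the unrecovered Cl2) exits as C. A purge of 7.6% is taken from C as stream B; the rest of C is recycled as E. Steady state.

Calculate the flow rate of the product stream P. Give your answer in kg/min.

Cl2 in F: m_A = 1507×0.705 + (1−0.076)·(1−0.472)·m_A, so m_A = 1062.4/0.5121 = 2074.5 kg/min.
Product P = 0.472×2074.5 = 979.19 kg/min.

979.2 kg/min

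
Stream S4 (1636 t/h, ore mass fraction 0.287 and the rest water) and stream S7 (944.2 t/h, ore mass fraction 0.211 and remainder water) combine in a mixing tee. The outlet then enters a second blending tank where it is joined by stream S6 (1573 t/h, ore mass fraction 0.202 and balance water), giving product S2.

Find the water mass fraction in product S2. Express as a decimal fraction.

Overall, product flow = 4153.2 t/h.
water in = 1636×0.713 + 944.2×0.789 + 1573×0.798 = 3166.7 t/h.
water fraction in S2 = 0.762.

0.762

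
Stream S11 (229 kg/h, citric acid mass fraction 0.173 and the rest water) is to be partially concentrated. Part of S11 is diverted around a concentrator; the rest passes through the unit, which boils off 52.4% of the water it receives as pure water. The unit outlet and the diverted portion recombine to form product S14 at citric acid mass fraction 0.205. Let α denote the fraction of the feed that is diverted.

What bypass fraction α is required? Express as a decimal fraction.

0.640

All 229×0.173 = 39.617 kg/h of citric acid reaches S14, so S14 = 39.617/0.205 = 193.25 kg/h and vapour = 35.746 kg/h.
The evaporator receives (1−α)·229 of feed at 0.827 water and removes 0.524 of that water:
0.524×0.827×(1−α)×229 = 35.746
(1−α) = 35.746/99.237 = 0.3602;  α = 0.6398.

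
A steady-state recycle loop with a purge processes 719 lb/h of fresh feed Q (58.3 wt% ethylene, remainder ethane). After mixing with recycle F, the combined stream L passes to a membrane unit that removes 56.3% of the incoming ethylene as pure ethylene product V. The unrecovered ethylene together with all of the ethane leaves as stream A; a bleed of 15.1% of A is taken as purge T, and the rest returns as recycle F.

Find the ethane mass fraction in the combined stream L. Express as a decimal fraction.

0.7487

ethane enters only via Q and leaves only via the purge: 719×0.417 = 0.151×(ethane in A), and the membrane unit passes all ethane, so ethane in L = ethane in A = 1985.6 lb/h.
ethylene in L: m_A = 719×0.583 + (1−0.151)·(1−0.563)·m_A, so m_A = 419.18/0.6290 = 666.43 lb/h.
L = 666.43 + 1985.6 = 2652 lb/h.
ethane fraction in L = 1985.6/2652 = 0.7487.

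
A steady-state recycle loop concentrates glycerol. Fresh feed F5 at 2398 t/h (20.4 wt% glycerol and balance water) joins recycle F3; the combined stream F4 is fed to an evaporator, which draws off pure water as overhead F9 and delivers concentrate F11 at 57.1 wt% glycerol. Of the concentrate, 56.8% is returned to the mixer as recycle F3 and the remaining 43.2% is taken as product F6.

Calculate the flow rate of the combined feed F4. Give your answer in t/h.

Overall glycerol balance (none leaves overhead): glycerol in fresh feed = glycerol in product, i.e. 2398×0.204 = (1−0.568)·F11·0.571.
F11 = 489.19/(0.571×0.432) = 1983.2 t/h.
Recycle F3 = 0.568×1983.2 = 1126.4 t/h.
Combined feed F4 = 2398 + 1126.4 = 3524.4 t/h.

3524 t/h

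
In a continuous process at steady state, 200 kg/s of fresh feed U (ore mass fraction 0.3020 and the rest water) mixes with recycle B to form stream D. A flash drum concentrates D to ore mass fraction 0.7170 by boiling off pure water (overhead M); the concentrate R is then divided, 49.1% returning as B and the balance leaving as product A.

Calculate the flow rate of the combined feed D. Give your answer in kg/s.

281.3 kg/s

Overall ore balance (none leaves overhead): ore in fresh feed = ore in product, i.e. 200×0.302 = (1−0.491)·R·0.717.
R = 60.4/(0.717×0.509) = 165.5 kg/s.
Recycle B = 0.491×165.5 = 81.261 kg/s.
Combined feed D = 200 + 81.261 = 281.26 kg/s.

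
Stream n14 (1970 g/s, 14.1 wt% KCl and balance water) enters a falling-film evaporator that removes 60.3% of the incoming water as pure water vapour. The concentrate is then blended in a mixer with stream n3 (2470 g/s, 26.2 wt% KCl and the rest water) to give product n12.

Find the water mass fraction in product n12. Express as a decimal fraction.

Vapour removed = 0.603×0.859×1970 = 1020.4 g/s; concentrate = 949.59 g/s.
water reaching the mixer = 671.82 (from concentrate) + 2470×0.738 = 2494.7 g/s.
Product flow = 949.59 + 2470 = 3419.6 g/s; water fraction = 0.730.

0.730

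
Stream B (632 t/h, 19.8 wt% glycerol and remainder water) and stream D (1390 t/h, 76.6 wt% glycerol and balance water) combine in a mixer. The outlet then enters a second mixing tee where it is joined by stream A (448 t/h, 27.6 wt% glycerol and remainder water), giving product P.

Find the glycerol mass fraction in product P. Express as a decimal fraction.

Overall, product flow = 2470 t/h.
glycerol in = 632×0.198 + 1390×0.766 + 448×0.276 = 1313.5 t/h.
glycerol fraction in P = 0.532.

0.532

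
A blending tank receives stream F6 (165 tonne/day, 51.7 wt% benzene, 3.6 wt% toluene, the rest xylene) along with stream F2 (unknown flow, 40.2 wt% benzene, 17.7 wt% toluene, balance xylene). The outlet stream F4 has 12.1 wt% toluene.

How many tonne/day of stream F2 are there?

Let F2 be the unknown flow. Total out = 165 + F2.
toluene balance: 5.94 + 0.177·F2 = 0.121·(165 + F2)
(0.177 − 0.121)·F2 = 0.121×165 − 5.94 = 14.025
F2 = 14.025 / 0.056 = 250.45 tonne/day

250.4 tonne/day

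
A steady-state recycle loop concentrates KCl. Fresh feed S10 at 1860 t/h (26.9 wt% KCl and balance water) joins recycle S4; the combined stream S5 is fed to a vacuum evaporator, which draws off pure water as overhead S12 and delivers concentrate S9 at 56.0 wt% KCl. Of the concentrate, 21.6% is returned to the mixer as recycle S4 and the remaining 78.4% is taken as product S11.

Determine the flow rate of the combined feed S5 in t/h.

2106 t/h

Overall KCl balance (none leaves overhead): KCl in fresh feed = KCl in product, i.e. 1860×0.269 = (1−0.216)·S9·0.560.
S9 = 500.34/(0.560×0.784) = 1139.6 t/h.
Recycle S4 = 0.216×1139.6 = 246.16 t/h.
Combined feed S5 = 1860 + 246.16 = 2106.2 t/h.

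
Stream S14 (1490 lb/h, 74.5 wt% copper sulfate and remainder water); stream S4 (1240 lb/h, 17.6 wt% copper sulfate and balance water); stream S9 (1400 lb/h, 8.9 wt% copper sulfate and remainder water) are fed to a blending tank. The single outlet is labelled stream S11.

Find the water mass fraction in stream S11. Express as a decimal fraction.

Total flow out = 1490 + 1240 + 1400 = 4130 lb/h.
water in = 1490×0.255 + 1240×0.824 + 1400×0.911 = 2677.1 lb/h.
water mass fraction in S11 = 2677.1/4130 = 0.648.

0.648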